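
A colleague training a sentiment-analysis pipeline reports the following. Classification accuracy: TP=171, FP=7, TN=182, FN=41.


Accuracy = (TP+TN)/(TP+TN+FP+FN)
= (171+182)/(401)
= 353/401 = 88.03%

88.03%


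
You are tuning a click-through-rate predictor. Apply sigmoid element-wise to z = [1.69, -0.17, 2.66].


σ(1.69) = 1/(1+e^-1.69) = 0.8442
σ(-0.17) = 1/(1+e^0.17) = 0.4576
σ(2.66) = 1/(1+e^-2.66) = 0.9346
result = [0.8442, 0.4576, 0.9346]

[0.8442, 0.4576, 0.9346]


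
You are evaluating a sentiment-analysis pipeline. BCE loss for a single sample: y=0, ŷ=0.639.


BCE = -[y·ln(p) + (1-y)·ln(1-p)]
= -0 - 1·ln(1-0.639)
= -ln(0.361) = 1.0189

1.0189


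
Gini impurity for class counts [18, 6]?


Probabilities: [18/24, 6/24] ≈ [0.75, 0.25]
Σpᵢ² = (324 + 36)/24² = 360/576
Gini = 1 - Σpᵢ² = 1 - 360/576 = 0.375

0.375


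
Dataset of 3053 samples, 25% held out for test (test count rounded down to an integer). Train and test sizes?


Test = ⌊3053·25/100⌋ = 763
Train = 3053 - 763 = 2290

Train: 2290, Test: 763


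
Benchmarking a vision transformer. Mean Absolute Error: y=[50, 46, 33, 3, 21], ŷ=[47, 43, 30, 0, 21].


Absolute errors: |50-47|=3, |46-43|=3, |33-30|=3, |3-0|=3, |21-21|=0
Sum = 12
MAE = 12/5 = 12/5

12/5


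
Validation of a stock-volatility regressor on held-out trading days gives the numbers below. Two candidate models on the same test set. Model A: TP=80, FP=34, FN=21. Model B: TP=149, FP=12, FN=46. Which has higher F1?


Model A: P=80/114=0.7018, R=80/101=0.7921, F1=2PR/(P+R)=2TP/(2TP+FP+FN)=160/215=0.7442
Model B: P=149/161=0.9255, R=149/195=0.7641, F1=2PR/(P+R)=2TP/(2TP+FP+FN)=298/356=0.8371
0.7442 < 0.8371 → Model B

Model B


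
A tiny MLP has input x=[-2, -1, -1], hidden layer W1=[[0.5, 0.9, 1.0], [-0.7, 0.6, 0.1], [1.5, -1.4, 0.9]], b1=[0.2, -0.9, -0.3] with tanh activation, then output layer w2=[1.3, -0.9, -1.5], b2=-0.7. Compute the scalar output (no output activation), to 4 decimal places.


z1[0] = (0.5)·(-2) + (0.9)·(-1) + (1.0)·(-1) + 0.2 = -2.7
z1[1] = (-0.7)·(-2) + (0.6)·(-1) + (0.1)·(-1) - 0.9 = -0.2
z1[2] = (1.5)·(-2) + (-1.4)·(-1) + (0.9)·(-1) - 0.3 = -2.8
h = tanh(z1) = [-0.991, -0.1974, -0.9926]
output = (1.3)·(-0.991) + (-0.9)·(-0.1974) + (-1.5)·(-0.9926) - 0.7 = -0.3217

-0.3217


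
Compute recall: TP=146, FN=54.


Recall = TP/(TP+FN)
= 146/(146+54)
= 146/200 = 73.0%

73.0%


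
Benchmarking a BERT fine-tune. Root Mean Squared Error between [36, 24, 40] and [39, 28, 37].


MSE = 34/3 = 11.3333
RMSE = √(34/3) = 3.3665

3.3665


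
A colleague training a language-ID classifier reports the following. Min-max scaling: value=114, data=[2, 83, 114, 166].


min=2, max=166
(114-2)/(166-2) = 112/164 = 0.6829

0.6829


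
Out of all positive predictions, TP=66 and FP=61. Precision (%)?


Precision = TP/(TP+FP)
= 66/(66+61)
= 66/127 = 51.97%

51.97%


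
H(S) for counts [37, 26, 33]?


Probabilities: [37/96, 26/96, 33/96] ≈ [0.3854, 0.2708, 0.3438]
H = -((37/96)·log₂(37/96) + (26/96)·log₂(26/96) + (33/96)·log₂(33/96))
  = 1.5701 bits

1.5701 bits


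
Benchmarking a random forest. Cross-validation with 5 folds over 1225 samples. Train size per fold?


Fold size = 1225/5 = 245
Training per fold = 1225 - 245 = 980

980


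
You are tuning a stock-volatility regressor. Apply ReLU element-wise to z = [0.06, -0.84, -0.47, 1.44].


ReLU(0.06) = max(0, 0.06) = 0.06
ReLU(-0.84) = max(0, -0.84) = 0.0
ReLU(-0.47) = max(0, -0.47) = 0.0
ReLU(1.44) = max(0, 1.44) = 1.44
result = [0.06, 0.0, 0.0, 1.44]

[0.06, 0.0, 0.0, 1.44]


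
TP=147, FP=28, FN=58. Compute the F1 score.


Precision = 147/175 = 0.84
Recall = 147/205 = 0.7171
F1 = 2·P·R/(P+R) = 2·TP/(2·TP+FP+FN) = 294/(294+28+58) = 294/380 = 0.7737

0.7737


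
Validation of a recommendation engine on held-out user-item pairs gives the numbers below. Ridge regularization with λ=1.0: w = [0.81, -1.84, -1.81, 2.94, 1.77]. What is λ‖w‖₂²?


‖w‖₂² = (0.81)² + (-1.84)² + (-1.81)² + (2.94)² + (1.77)²
     = 0.6561 + 3.3856 + 3.2761 + 8.6436 + 3.1329
     = 19.0943
λ·‖w‖₂² = 1.0·19.0943 = 19.0943

19.0943


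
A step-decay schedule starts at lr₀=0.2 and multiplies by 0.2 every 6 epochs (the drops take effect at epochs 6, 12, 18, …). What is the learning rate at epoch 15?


n_drops = ⌊15/6⌋ = 2
lr = 0.2·0.2^2 = 0.2·0.04 = 0.008

0.008


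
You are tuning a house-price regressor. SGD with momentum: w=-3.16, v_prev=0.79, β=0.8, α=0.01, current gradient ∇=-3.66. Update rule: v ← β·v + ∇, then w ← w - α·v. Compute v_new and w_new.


v_new = 0.8·0.79 - 3.66 = 0.632 - 3.66 = -3.028
w_new = -3.16 - 0.01·-3.028 = -3.16 + 0.03028 = -3.12972

v_new=-3.028, w_new=-3.12972


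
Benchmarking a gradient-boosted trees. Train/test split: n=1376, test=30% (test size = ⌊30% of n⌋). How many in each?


Test = ⌊1376·30/100⌋ = 412
Train = 1376 - 412 = 964

Train: 964, Test: 412


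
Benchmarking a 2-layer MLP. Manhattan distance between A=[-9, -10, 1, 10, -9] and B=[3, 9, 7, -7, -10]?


d = |-9-3| + |-10-9| + |1-7| + |10+ 7| + |-9+ 10|
  = 12 + 19 + 6 + 17 + 1
  = 55

55


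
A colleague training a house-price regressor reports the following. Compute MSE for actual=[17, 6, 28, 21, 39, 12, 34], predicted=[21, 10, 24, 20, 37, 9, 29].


Squared errors: (17-21)²=16, (6-10)²=16, (28-24)²=16, (21-20)²=1, (39-37)²=4, (12-9)²=9, (34-29)²=25
Sum = 87
MSE = 87/7 = 87/7

87/7


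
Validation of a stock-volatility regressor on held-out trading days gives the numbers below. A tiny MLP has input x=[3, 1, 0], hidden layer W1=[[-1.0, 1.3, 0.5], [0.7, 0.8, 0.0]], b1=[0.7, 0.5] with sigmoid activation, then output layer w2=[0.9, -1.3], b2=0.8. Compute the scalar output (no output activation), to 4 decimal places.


z1[0] = (-1.0)·(3) + (1.3)·(1) + (0.5)·(0) + 0.7 = -1.0
z1[1] = (0.7)·(3) + (0.8)·(1) + (0.0)·(0) + 0.5 = 3.4
h = sigmoid(z1) = [0.2689, 0.9677]
output = (0.9)·(0.2689) + (-1.3)·(0.9677) + 0.8 = -0.216

-0.216


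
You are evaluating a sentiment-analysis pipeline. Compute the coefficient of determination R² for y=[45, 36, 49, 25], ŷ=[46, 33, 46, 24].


ȳ = 38.75
SS_res = Σ(y-ŷ)² = 20
SS_tot = Σ(y-ȳ)² = 340.75
R² = 1 - SS_res/SS_tot = 1 - 0.0587 = 0.9413

0.9413


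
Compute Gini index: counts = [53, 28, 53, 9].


Probabilities: [53/143, 28/143, 53/143, 9/143] ≈ [0.3706, 0.1958, 0.3706, 0.0629]
Σpᵢ² = (2809 + 784 + 2809 + 81)/143² = 6483/20449
Gini = 1 - Σpᵢ² = 1 - 6483/20449 = 0.683

0.683


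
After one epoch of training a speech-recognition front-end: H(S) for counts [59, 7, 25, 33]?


Probabilities: [59/124, 7/124, 25/124, 33/124] ≈ [0.4758, 0.0565, 0.2016, 0.2661]
H = -((59/124)·log₂(59/124) + (7/124)·log₂(7/124) + (25/124)·log₂(25/124) + (33/124)·log₂(33/124))
  = 1.718 bits

1.718 bits


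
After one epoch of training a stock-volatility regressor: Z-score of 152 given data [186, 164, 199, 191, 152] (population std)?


μ = 178.4, σ = 17.5795
z = (152 - 178.4)/17.5795 = -1.5017

-1.5017


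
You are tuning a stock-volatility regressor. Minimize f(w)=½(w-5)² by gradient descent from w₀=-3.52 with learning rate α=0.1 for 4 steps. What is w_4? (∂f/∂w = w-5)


step 1: grad = -3.52-5 = -8.52; w = -3.52 - 0.1·(-8.52) = -2.668
step 2: grad = -2.668-5 = -7.668; w = -2.668 - 0.1·(-7.668) = -1.9012
step 3: grad = -1.9012-5 = -6.9012; w = -1.9012 - 0.1·(-6.9012) = -1.21108
step 4: grad = -1.21108-5 = -6.21108; w = -1.21108 - 0.1·(-6.21108) = -0.589972

-0.589972


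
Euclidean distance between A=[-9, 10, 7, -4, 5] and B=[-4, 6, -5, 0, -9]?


d = √((-9+ 4)² + (10-6)² + (7+ 5)² + (-4-0)² + (5+ 9)²)
  = √(25 + 16 + 144 + 16 + 196)
  = √397 = 19.9249

19.9249


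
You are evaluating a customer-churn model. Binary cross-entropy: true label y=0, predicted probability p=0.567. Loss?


BCE = -[y·ln(p) + (1-y)·ln(1-p)]
= -0 - 1·ln(1-0.567)
= -ln(0.433) = 0.837

0.837


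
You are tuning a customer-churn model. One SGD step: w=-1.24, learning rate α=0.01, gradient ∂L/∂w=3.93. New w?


w_new = w - α·∇
= -1.24 - 0.01·3.93
= -1.24 - 0.0393
= -1.2793

-1.2793


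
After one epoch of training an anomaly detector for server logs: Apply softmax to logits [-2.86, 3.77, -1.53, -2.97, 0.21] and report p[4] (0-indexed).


Exponentials: e^-2.86=0.0573, e^3.77=43.3801, e^-1.53=0.2165, e^-2.97=0.0513, e^0.21=1.2337
Sum = 44.9389
Softmax = [0.0013, 0.9653, 0.0048, 0.0011, 0.0275]
p[4] = 1.2337/44.9389 = 0.0275

0.0275


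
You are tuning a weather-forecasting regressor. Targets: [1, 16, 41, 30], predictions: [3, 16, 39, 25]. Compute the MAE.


Absolute errors: |1-3|=2, |16-16|=0, |41-39|=2, |30-25|=5
Sum = 9
MAE = 9/4 = 9/4

9/4


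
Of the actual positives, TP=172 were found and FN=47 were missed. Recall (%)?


Recall = TP/(TP+FN)
= 172/(172+47)
= 172/219 = 78.54%

78.54%


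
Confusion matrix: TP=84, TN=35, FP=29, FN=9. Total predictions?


Total = TP + TN + FP + FN
= 84 + 35 + 29 + 9
= 157
(Predicted positive: 113, predicted negative: 44)

157


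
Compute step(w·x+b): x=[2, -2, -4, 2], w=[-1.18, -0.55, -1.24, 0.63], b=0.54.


z = (2)·(-1.18) + (-2)·(-0.55) + (-4)·(-1.24) + (2)·(0.63) + 0.54
  = 5.5
step(z) = 1 (z≥0)

1


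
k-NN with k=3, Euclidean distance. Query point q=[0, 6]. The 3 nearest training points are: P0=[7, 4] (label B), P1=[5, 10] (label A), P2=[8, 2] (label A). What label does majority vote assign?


d(q,P0) = 7.2801  (label B)
d(q,P1) = 6.4031  (label A)
d(q,P2) = 8.9443  (label A)
Votes: A=2, B=1
Majority → A

A


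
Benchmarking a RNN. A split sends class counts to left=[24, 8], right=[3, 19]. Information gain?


Parent = [27, 27], H_parent = 1
H_left = 0.8113 (n=32), H_right = 0.5746 (n=22)
H_children = (32/54)·0.8113 + (22/54)·0.5746 = 0.7149
IG = 1 - 0.7149 = 0.2851

0.2851


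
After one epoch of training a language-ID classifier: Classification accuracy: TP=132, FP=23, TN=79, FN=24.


Accuracy = (TP+TN)/(TP+TN+FP+FN)
= (132+79)/(258)
= 211/258 = 81.78%

81.78%


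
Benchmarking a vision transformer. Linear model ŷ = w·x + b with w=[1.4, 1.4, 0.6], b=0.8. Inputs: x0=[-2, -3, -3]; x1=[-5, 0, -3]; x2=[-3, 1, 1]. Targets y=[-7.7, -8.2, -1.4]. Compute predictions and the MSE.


ŷ0 = (1.4)·(-2) + (1.4)·(-3) + (0.6)·(-3) + 0.8 = -8.0
ŷ1 = (1.4)·(-5) + (1.4)·(0) + (0.6)·(-3) + 0.8 = -8.0
ŷ2 = (1.4)·(-3) + (1.4)·(1) + (0.6)·(1) + 0.8 = -1.4
errors² = [0.09, 0.04, 0.0]
MSE = 0.1300/3 = 0.0433

0.0433


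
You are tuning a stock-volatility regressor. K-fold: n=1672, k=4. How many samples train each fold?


Fold size = 1672/4 = 418
Training per fold = 1672 - 418 = 1254

1254


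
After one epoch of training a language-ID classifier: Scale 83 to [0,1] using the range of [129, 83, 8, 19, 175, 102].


min=8, max=175
(83-8)/(175-8) = 75/167 = 0.4491

0.4491


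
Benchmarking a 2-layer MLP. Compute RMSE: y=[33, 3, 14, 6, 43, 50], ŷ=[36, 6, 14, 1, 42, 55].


MSE = 69/6 = 11.5
RMSE = √(69/6) = 3.3912

3.3912


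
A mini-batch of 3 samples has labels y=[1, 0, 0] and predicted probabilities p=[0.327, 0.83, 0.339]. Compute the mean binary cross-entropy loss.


L[0] = -ln(0.327) = 1.1178
L[1] = -ln(1-0.83) = -ln(0.17) = 1.772
L[2] = -ln(1-0.339) = -ln(0.661) = 0.414
mean = (1.1178 + 1.772 + 0.414)/3 = 1.1013

1.1013


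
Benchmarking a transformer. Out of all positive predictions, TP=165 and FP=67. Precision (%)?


Precision = TP/(TP+FP)
= 165/(165+67)
= 165/232 = 71.12%

71.12%


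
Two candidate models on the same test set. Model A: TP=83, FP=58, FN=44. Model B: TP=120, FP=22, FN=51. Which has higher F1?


Model A: P=83/141=0.5887, R=83/127=0.6535, F1=2PR/(P+R)=2TP/(2TP+FP+FN)=166/268=0.6194
Model B: P=120/142=0.8451, R=120/171=0.7018, F1=2PR/(P+R)=2TP/(2TP+FP+FN)=240/313=0.7668
0.6194 < 0.7668 → Model B

Model B


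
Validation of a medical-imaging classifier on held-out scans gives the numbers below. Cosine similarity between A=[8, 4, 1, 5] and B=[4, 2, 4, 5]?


A·B = 8·4 + 4·2 + 1·4 + 5·5 = 69
‖A‖ = √106 = 10.2956, ‖B‖ = √61 = 7.8102
cos = 69/(√106·√61) = 69/√6466 = 0.8581

0.8581


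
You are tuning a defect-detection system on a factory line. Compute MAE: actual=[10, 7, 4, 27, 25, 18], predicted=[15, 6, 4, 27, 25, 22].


Absolute errors: |10-15|=5, |7-6|=1, |4-4|=0, |27-27|=0, |25-25|=0, |18-22|=4
Sum = 10
MAE = 10/6 = 5/3

5/3


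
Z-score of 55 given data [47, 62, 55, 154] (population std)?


μ = 79.5, σ = 43.3388
z = (55 - 79.5)/43.3388 = -0.5653

-0.5653


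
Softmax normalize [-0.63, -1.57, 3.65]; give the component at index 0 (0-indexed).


Exponentials: e^-0.63=0.5326, e^-1.57=0.208, e^3.65=38.4747
Sum = 39.2153
Softmax = [0.0136, 0.0053, 0.9811]
p[0] = 0.5326/39.2153 = 0.0136

0.0136


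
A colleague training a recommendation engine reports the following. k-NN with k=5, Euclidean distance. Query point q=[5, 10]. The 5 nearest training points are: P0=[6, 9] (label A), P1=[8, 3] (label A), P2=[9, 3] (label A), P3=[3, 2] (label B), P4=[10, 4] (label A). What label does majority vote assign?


d(q,P0) = 1.4142  (label A)
d(q,P1) = 7.6158  (label A)
d(q,P2) = 8.0623  (label A)
d(q,P3) = 8.2462  (label B)
d(q,P4) = 7.8102  (label A)
Votes: A=4, B=1
Majority → A

A


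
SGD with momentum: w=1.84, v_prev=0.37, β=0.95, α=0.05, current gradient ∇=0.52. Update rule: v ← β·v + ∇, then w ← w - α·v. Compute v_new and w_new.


v_new = 0.95·0.37 + 0.52 = 0.3515 + 0.52 = 0.8715
w_new = 1.84 - 0.05·0.8715 = 1.84 - 0.043575 = 1.796425

v_new=0.8715, w_new=1.796425


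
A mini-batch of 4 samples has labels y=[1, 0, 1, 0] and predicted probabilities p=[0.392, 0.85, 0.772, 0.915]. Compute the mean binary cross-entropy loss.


L[0] = -ln(0.392) = 0.9365
L[1] = -ln(1-0.85) = -ln(0.15) = 1.8971
L[2] = -ln(0.772) = 0.2588
L[3] = -ln(1-0.915) = -ln(0.085) = 2.4651
mean = (0.9365 + 1.8971 + 0.2588 + 2.4651)/4 = 1.3894

1.3894


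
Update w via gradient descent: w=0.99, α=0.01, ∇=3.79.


w_new = w - α·∇
= 0.99 - 0.01·3.79
= 0.99 - 0.0379
= 0.9521

0.9521


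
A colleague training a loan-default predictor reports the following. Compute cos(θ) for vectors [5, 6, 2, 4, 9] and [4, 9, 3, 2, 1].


A·B = 5·4 + 6·9 + 2·3 + 4·2 + 9·1 = 97
‖A‖ = √162 = 12.7279, ‖B‖ = √111 = 10.5357
cos = 97/(√162·√111) = 97/√17982 = 0.7234

0.7234


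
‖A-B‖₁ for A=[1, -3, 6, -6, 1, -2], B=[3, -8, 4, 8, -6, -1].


d = |1-3| + |-3+ 8| + |6-4| + |-6-8| + |1+ 6| + |-2+ 1|
  = 2 + 5 + 2 + 14 + 7 + 1
  = 31

31


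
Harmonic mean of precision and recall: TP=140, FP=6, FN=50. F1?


Precision = 140/146 = 0.9589
Recall = 140/190 = 0.7368
F1 = 2·P·R/(P+R) = 2·TP/(2·TP+FP+FN) = 280/(280+6+50) = 280/336 = 0.8333

0.8333


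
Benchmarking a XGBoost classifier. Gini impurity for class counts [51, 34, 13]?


Probabilities: [51/98, 34/98, 13/98] ≈ [0.5204, 0.3469, 0.1327]
Σpᵢ² = (2601 + 1156 + 169)/98² = 3926/9604
Gini = 1 - Σpᵢ² = 1 - 3926/9604 = 0.5912

0.5912


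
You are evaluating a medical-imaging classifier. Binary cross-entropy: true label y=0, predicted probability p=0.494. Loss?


BCE = -[y·ln(p) + (1-y)·ln(1-p)]
= -0 - 1·ln(1-0.494)
= -ln(0.506) = 0.6812

0.6812


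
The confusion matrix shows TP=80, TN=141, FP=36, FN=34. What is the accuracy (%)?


Accuracy = (TP+TN)/(TP+TN+FP+FN)
= (80+141)/(291)
= 221/291 = 75.95%

75.95%


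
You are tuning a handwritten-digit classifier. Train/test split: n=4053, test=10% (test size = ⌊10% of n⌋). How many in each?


Test = ⌊4053·10/100⌋ = 405
Train = 4053 - 405 = 3648

Train: 3648, Test: 405


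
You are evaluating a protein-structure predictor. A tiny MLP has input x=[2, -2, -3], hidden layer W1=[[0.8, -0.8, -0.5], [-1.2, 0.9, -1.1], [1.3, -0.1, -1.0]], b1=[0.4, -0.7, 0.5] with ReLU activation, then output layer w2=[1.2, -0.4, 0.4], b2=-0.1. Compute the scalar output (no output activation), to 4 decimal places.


z1[0] = (0.8)·(2) + (-0.8)·(-2) + (-0.5)·(-3) + 0.4 = 5.1
z1[1] = (-1.2)·(2) + (0.9)·(-2) + (-1.1)·(-3) - 0.7 = -1.6
z1[2] = (1.3)·(2) + (-0.1)·(-2) + (-1.0)·(-3) + 0.5 = 6.3
h = ReLU(z1) = [5.1, 0.0, 6.3]
output = (1.2)·(5.1) + (-0.4)·(0.0) + (0.4)·(6.3) - 0.1 = 8.54

8.54


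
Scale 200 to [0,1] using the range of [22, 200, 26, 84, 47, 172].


min=22, max=200
(200-22)/(200-22) = 178/178 = 1.0

1.0


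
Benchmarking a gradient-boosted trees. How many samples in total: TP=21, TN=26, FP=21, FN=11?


Total = TP + TN + FP + FN
= 21 + 26 + 21 + 11
= 79
(Predicted positive: 42, predicted negative: 37)

79


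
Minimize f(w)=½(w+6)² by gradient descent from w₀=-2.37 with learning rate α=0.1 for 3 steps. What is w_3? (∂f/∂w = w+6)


step 1: grad = -2.37+6 = 3.63; w = -2.37 - 0.1·(3.63) = -2.733
step 2: grad = -2.733+6 = 3.267; w = -2.733 - 0.1·(3.267) = -3.0597
step 3: grad = -3.0597+6 = 2.9403; w = -3.0597 - 0.1·(2.9403) = -3.35373

-3.35373


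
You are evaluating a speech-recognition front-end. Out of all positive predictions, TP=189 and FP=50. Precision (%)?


Precision = TP/(TP+FP)
= 189/(189+50)
= 189/239 = 79.08%

79.08%


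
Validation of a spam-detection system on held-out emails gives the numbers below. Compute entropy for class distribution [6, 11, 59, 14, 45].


Probabilities: [6/135, 11/135, 59/135, 14/135, 45/135] ≈ [0.0444, 0.0815, 0.437, 0.1037, 0.3333]
H = -((6/135)·log₂(6/135) + (11/135)·log₂(11/135) + (59/135)·log₂(59/135) + (14/135)·log₂(14/135) + (45/135)·log₂(45/135))
  = 1.8837 bits

1.8837 bits


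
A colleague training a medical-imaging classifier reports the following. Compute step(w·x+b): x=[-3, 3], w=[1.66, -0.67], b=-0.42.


z = (-3)·(1.66) + (3)·(-0.67) - 0.42
  = -7.41
step(z) = 0 (z<0)

0


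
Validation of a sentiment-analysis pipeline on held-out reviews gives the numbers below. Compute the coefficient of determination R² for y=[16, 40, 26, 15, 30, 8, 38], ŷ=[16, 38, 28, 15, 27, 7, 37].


ȳ = 24.7143
SS_res = Σ(y-ŷ)² = 19
SS_tot = Σ(y-ȳ)² = 889.43
R² = 1 - SS_res/SS_tot = 1 - 0.0214 = 0.9786

0.9786


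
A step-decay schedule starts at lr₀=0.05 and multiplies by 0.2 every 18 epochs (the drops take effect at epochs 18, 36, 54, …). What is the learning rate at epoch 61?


n_drops = ⌊61/18⌋ = 3
lr = 0.05·0.2^3 = 0.05·0.008 = 0.0004

0.0004


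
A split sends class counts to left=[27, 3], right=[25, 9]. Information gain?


Parent = [52, 12], H_parent = 0.6962
H_left = 0.469 (n=30), H_right = 0.8338 (n=34)
H_children = (30/64)·0.469 + (34/64)·0.8338 = 0.6628
IG = 0.6962 - 0.6628 = 0.0334

0.0334


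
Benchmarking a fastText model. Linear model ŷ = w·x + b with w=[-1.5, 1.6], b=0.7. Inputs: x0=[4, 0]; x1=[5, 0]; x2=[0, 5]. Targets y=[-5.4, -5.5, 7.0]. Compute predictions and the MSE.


ŷ0 = (-1.5)·(4) + (1.6)·(0) + 0.7 = -5.3
ŷ1 = (-1.5)·(5) + (1.6)·(0) + 0.7 = -6.8
ŷ2 = (-1.5)·(0) + (1.6)·(5) + 0.7 = 8.7
errors² = [0.01, 1.69, 2.89]
MSE = 4.5900/3 = 1.53

1.53


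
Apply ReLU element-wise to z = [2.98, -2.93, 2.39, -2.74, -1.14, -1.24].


ReLU(2.98) = max(0, 2.98) = 2.98
ReLU(-2.93) = max(0, -2.93) = 0.0
ReLU(2.39) = max(0, 2.39) = 2.39
ReLU(-2.74) = max(0, -2.74) = 0.0
ReLU(-1.14) = max(0, -1.14) = 0.0
ReLU(-1.24) = max(0, -1.24) = 0.0
result = [2.98, 0.0, 2.39, 0.0, 0.0, 0.0]

[2.98, 0.0, 2.39, 0.0, 0.0, 0.0]


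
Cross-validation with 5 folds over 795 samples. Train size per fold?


Fold size = 795/5 = 159
Training per fold = 795 - 159 = 636

636


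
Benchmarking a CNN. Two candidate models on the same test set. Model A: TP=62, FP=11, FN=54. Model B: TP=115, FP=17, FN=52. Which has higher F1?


Model A: P=62/73=0.8493, R=62/116=0.5345, F1=2PR/(P+R)=2TP/(2TP+FP+FN)=124/189=0.6561
Model B: P=115/132=0.8712, R=115/167=0.6886, F1=2PR/(P+R)=2TP/(2TP+FP+FN)=230/299=0.7692
0.6561 < 0.7692 → Model B

Model B


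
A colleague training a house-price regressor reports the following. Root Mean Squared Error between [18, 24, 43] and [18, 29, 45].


MSE = 29/3 = 9.6667
RMSE = √(29/3) = 3.1091

3.1091


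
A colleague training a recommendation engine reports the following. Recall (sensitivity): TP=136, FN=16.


Recall = TP/(TP+FN)
= 136/(136+16)
= 136/152 = 89.47%

89.47%


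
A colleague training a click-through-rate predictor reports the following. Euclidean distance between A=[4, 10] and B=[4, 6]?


d = √((4-4)² + (10-6)²)
  = √(0 + 16)
  = √16 = 4.0

4.0


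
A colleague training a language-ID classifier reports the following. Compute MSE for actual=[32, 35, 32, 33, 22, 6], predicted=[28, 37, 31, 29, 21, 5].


Squared errors: (32-28)²=16, (35-37)²=4, (32-31)²=1, (33-29)²=16, (22-21)²=1, (6-5)²=1
Sum = 39
MSE = 39/6 = 13/2

13/2


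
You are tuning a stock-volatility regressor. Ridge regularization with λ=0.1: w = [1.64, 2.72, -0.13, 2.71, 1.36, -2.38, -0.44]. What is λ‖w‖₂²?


‖w‖₂² = (1.64)² + (2.72)² + (-0.13)² + (2.71)² + (1.36)² + (-2.38)² + (-0.44)²
     = 2.6896 + 7.3984 + 0.0169 + 7.3441 + 1.8496 + 5.6644 + 0.1936
     = 25.1566
λ·‖w‖₂² = 0.1·25.1566 = 2.51566

2.51566


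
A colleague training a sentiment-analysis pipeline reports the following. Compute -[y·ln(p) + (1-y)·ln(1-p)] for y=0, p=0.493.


BCE = -[y·ln(p) + (1-y)·ln(1-p)]
= -0 - 1·ln(1-0.493)
= -ln(0.507) = 0.6792

0.6792


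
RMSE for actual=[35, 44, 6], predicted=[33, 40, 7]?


MSE = 21/3 = 7
RMSE = √(21/3) = 2.6458

2.6458


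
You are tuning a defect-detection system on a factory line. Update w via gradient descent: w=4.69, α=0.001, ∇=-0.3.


w_new = w - α·∇
= 4.69 - 0.001·-0.3
= 4.69 + 0.0003
= 4.6903

4.6903


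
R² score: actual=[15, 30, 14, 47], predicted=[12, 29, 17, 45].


ȳ = 26.5
SS_res = Σ(y-ŷ)² = 23
SS_tot = Σ(y-ȳ)² = 721
R² = 1 - SS_res/SS_tot = 1 - 0.0319 = 0.9681

0.9681


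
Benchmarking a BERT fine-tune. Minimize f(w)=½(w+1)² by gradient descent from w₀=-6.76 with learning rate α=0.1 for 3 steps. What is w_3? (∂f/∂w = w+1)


step 1: grad = -6.76+1 = -5.76; w = -6.76 - 0.1·(-5.76) = -6.184
step 2: grad = -6.184+1 = -5.184; w = -6.184 - 0.1·(-5.184) = -5.6656
step 3: grad = -5.6656+1 = -4.6656; w = -5.6656 - 0.1·(-4.6656) = -5.19904

-5.19904


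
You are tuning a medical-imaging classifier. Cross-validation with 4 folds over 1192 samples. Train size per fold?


Fold size = 1192/4 = 298
Training per fold = 1192 - 298 = 894

894


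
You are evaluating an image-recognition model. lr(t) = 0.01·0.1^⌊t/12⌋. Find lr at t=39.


n_drops = ⌊39/12⌋ = 3
lr = 0.01·0.1^3 = 0.01·0.001 = 0.00001

0.00001


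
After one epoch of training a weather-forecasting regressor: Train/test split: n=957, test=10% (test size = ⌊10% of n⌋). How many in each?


Test = ⌊957·10/100⌋ = 95
Train = 957 - 95 = 862

Train: 862, Test: 95


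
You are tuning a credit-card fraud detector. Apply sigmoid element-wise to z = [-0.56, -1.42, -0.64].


σ(-0.56) = 1/(1+e^0.56) = 0.3635
σ(-1.42) = 1/(1+e^1.42) = 0.1947
σ(-0.64) = 1/(1+e^0.64) = 0.3452
result = [0.3635, 0.1947, 0.3452]

[0.3635, 0.1947, 0.3452]


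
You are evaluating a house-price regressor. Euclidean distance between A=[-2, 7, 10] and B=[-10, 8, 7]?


d = √((-2+ 10)² + (7-8)² + (10-7)²)
  = √(64 + 1 + 9)
  = √74 = 8.6023

8.6023


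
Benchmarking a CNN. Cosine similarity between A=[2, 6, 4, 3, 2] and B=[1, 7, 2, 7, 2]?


A·B = 2·1 + 6·7 + 4·2 + 3·7 + 2·2 = 77
‖A‖ = √69 = 8.3066, ‖B‖ = √107 = 10.3441
cos = 77/(√69·√107) = 77/√7383 = 0.8961

0.8961


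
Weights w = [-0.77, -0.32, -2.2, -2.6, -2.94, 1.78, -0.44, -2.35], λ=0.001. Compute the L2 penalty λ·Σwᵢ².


‖w‖₂² = (-0.77)² + (-0.32)² + (-2.2)² + (-2.6)² + (-2.94)² + (1.78)² + (-0.44)² + (-2.35)²
     = 0.5929 + 0.1024 + 4.84 + 6.76 + 8.6436 + 3.1684 + 0.1936 + 5.5225
     = 29.8234
λ·‖w‖₂² = 0.001·29.8234 = 0.029823

0.029823


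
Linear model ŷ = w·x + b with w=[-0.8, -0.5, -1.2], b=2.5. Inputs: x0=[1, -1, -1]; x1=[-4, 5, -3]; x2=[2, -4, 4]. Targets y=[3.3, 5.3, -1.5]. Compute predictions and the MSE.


ŷ0 = (-0.8)·(1) + (-0.5)·(-1) + (-1.2)·(-1) + 2.5 = 3.4
ŷ1 = (-0.8)·(-4) + (-0.5)·(5) + (-1.2)·(-3) + 2.5 = 6.8
ŷ2 = (-0.8)·(2) + (-0.5)·(-4) + (-1.2)·(4) + 2.5 = -1.9
errors² = [0.01, 2.25, 0.16]
MSE = 2.4200/3 = 0.8067

0.8067


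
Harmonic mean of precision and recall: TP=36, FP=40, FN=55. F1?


Precision = 36/76 = 0.4737
Recall = 36/91 = 0.3956
F1 = 2·P·R/(P+R) = 2·TP/(2·TP+FP+FN) = 72/(72+40+55) = 72/167 = 0.4311

0.4311


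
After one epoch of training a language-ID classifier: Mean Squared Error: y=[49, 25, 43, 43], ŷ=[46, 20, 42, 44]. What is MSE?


Squared errors: (49-46)²=9, (25-20)²=25, (43-42)²=1, (43-44)²=1
Sum = 36
MSE = 36/4 = 9

9


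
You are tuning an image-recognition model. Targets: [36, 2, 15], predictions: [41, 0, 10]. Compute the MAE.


Absolute errors: |36-41|=5, |2-0|=2, |15-10|=5
Sum = 12
MAE = 12/3 = 4

4


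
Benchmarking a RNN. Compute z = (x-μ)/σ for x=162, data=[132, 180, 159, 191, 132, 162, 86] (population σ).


μ = 148.8571, σ = 32.8217
z = (162 - 148.8571)/32.8217 = 0.4004

0.4004


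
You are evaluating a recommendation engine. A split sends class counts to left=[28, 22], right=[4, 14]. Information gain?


Parent = [32, 36], H_parent = 0.9975
H_left = 0.9896 (n=50), H_right = 0.7642 (n=18)
H_children = (50/68)·0.9896 + (18/68)·0.7642 = 0.9299
IG = 0.9975 - 0.9299 = 0.0676

0.0676


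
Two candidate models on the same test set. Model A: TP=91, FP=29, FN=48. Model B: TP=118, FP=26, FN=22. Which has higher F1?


Model A: P=91/120=0.7583, R=91/139=0.6547, F1=2PR/(P+R)=2TP/(2TP+FP+FN)=182/259=0.7027
Model B: P=118/144=0.8194, R=118/140=0.8429, F1=2PR/(P+R)=2TP/(2TP+FP+FN)=236/284=0.831
0.7027 < 0.831 → Model B

Model B


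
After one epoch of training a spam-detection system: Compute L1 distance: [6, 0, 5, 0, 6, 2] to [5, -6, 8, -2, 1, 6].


d = |6-5| + |0+ 6| + |5-8| + |0+ 2| + |6-1| + |2-6|
  = 1 + 6 + 3 + 2 + 5 + 4
  = 21

21


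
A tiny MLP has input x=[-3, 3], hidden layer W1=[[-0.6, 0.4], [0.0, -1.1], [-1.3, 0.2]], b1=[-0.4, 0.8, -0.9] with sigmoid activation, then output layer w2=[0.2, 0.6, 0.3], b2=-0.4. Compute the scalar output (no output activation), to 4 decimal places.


z1[0] = (-0.6)·(-3) + (0.4)·(3) - 0.4 = 2.6
z1[1] = (0.0)·(-3) + (-1.1)·(3) + 0.8 = -2.5
z1[2] = (-1.3)·(-3) + (0.2)·(3) - 0.9 = 3.6
h = sigmoid(z1) = [0.9309, 0.0759, 0.9734]
output = (0.2)·(0.9309) + (0.6)·(0.0759) + (0.3)·(0.9734) - 0.4 = 0.1237

0.1237


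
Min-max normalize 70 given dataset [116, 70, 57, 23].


min=23, max=116
(70-23)/(116-23) = 47/93 = 0.5054

0.5054


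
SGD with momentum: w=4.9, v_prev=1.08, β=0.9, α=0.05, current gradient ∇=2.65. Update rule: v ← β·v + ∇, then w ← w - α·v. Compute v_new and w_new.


v_new = 0.9·1.08 + 2.65 = 0.972 + 2.65 = 3.622
w_new = 4.9 - 0.05·3.622 = 4.9 - 0.1811 = 4.7189

v_new=3.622, w_new=4.7189


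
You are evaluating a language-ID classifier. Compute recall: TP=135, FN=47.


Recall = TP/(TP+FN)
= 135/(135+47)
= 135/182 = 74.18%

74.18%


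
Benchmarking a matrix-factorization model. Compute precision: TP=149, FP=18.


Precision = TP/(TP+FP)
= 149/(149+18)
= 149/167 = 89.22%

89.22%


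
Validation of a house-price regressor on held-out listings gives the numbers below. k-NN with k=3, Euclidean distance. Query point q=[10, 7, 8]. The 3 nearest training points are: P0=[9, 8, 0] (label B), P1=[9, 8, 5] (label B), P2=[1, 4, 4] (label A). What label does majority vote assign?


d(q,P0) = 8.124  (label B)
d(q,P1) = 3.3166  (label B)
d(q,P2) = 10.2956  (label A)
Votes: A=1, B=2
Majority → B

B


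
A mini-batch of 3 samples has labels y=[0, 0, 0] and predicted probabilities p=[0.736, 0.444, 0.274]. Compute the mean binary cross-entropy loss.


L[0] = -ln(1-0.736) = -ln(0.264) = 1.3318
L[1] = -ln(1-0.444) = -ln(0.556) = 0.587
L[2] = -ln(1-0.274) = -ln(0.726) = 0.3202
mean = (1.3318 + 0.587 + 0.3202)/3 = 0.7463

0.7463


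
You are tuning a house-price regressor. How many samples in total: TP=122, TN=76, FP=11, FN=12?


Total = TP + TN + FP + FN
= 122 + 76 + 11 + 12
= 221
(Predicted positive: 133, predicted negative: 88)

221


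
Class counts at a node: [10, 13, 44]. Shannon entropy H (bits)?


Probabilities: [10/67, 13/67, 44/67] ≈ [0.1493, 0.194, 0.6567]
H = -((10/67)·log₂(10/67) + (13/67)·log₂(13/67) + (44/67)·log₂(44/67))
  = 1.267 bits

1.267 bits


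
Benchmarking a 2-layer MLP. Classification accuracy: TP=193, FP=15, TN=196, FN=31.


Accuracy = (TP+TN)/(TP+TN+FP+FN)
= (193+196)/(435)
= 389/435 = 89.43%

89.43%


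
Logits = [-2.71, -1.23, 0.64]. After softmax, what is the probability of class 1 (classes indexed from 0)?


Exponentials: e^-2.71=0.0665, e^-1.23=0.2923, e^0.64=1.8965
Sum = 2.2553
Softmax = [0.0295, 0.1296, 0.8409]
p[1] = 0.2923/2.2553 = 0.1296

0.1296


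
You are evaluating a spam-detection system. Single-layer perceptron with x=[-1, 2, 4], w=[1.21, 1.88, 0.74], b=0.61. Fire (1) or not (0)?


z = (-1)·(1.21) + (2)·(1.88) + (4)·(0.74) + 0.61
  = 6.12
step(z) = 1 (z≥0)

1


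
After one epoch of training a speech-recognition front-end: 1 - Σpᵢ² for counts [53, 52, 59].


Probabilities: [53/164, 52/164, 59/164] ≈ [0.3232, 0.3171, 0.3598]
Σpᵢ² = (2809 + 2704 + 3481)/164² = 8994/26896
Gini = 1 - Σpᵢ² = 1 - 8994/26896 = 0.6656

0.6656


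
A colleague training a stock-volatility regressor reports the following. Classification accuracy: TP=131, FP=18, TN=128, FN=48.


Accuracy = (TP+TN)/(TP+TN+FP+FN)
= (131+128)/(325)
= 259/325 = 79.69%

79.69%


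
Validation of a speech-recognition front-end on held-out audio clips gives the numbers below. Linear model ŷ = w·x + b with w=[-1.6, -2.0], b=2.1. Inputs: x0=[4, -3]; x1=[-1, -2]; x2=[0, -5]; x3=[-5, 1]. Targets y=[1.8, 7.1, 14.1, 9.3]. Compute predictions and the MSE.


ŷ0 = (-1.6)·(4) + (-2.0)·(-3) + 2.1 = 1.7
ŷ1 = (-1.6)·(-1) + (-2.0)·(-2) + 2.1 = 7.7
ŷ2 = (-1.6)·(0) + (-2.0)·(-5) + 2.1 = 12.1
ŷ3 = (-1.6)·(-5) + (-2.0)·(1) + 2.1 = 8.1
errors² = [0.01, 0.36, 4.0, 1.44]
MSE = 5.8100/4 = 1.4525

1.4525


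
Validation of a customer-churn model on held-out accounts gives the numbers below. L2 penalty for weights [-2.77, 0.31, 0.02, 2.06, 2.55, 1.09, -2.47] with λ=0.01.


‖w‖₂² = (-2.77)² + (0.31)² + (0.02)² + (2.06)² + (2.55)² + (1.09)² + (-2.47)²
     = 7.6729 + 0.0961 + 0.0004 + 4.2436 + 6.5025 + 1.1881 + 6.1009
     = 25.8045
λ·‖w‖₂² = 0.01·25.8045 = 0.258045

0.258045


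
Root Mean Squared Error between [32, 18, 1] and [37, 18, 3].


MSE = 29/3 = 9.6667
RMSE = √(29/3) = 3.1091

3.1091


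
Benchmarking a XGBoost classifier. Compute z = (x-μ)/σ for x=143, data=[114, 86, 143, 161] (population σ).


μ = 126, σ = 28.5394
z = (143 - 126)/28.5394 = 0.5957

0.5957


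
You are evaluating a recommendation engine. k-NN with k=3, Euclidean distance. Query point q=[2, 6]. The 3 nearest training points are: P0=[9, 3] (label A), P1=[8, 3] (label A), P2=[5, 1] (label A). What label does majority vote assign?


d(q,P0) = 7.6158  (label A)
d(q,P1) = 6.7082  (label A)
d(q,P2) = 5.831  (label A)
Votes: A=3, B=0
Majority → A

A


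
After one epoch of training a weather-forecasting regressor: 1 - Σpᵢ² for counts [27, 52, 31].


Probabilities: [27/110, 52/110, 31/110] ≈ [0.2455, 0.4727, 0.2818]
Σpᵢ² = (729 + 2704 + 961)/110² = 4394/12100
Gini = 1 - Σpᵢ² = 1 - 4394/12100 = 0.6369

0.6369


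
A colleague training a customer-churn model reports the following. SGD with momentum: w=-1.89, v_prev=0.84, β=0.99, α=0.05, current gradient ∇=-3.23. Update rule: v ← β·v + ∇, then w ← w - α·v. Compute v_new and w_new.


v_new = 0.99·0.84 - 3.23 = 0.8316 - 3.23 = -2.3984
w_new = -1.89 - 0.05·-2.3984 = -1.89 + 0.11992 = -1.77008

v_new=-2.3984, w_new=-1.77008


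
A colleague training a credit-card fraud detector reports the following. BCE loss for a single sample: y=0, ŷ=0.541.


BCE = -[y·ln(p) + (1-y)·ln(1-p)]
= -0 - 1·ln(1-0.541)
= -ln(0.459) = 0.7787

0.7787


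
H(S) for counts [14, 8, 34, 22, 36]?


Probabilities: [14/114, 8/114, 34/114, 22/114, 36/114] ≈ [0.1228, 0.0702, 0.2982, 0.193, 0.3158]
H = -((14/114)·log₂(14/114) + (8/114)·log₂(8/114) + (34/114)·log₂(34/114) + (22/114)·log₂(22/114) + (36/114)·log₂(36/114))
  = 2.1443 bits

2.1443 bits


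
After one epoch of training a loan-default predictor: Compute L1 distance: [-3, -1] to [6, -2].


d = |-3-6| + |-1+ 2|
  = 9 + 1
  = 10

10


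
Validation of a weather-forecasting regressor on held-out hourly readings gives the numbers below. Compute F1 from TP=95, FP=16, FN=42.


Precision = 95/111 = 0.8559
Recall = 95/137 = 0.6934
F1 = 2·P·R/(P+R) = 2·TP/(2·TP+FP+FN) = 190/(190+16+42) = 190/248 = 0.7661

0.7661


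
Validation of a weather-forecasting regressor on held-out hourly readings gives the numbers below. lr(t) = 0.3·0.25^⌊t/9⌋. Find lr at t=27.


n_drops = ⌊27/9⌋ = 3
lr = 0.3·0.25^3 = 0.3·0.015625 = 0.0046875

0.0046875


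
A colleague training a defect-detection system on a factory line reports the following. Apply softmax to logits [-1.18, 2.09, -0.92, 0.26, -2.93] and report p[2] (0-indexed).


Exponentials: e^-1.18=0.3073, e^2.09=8.0849, e^-0.92=0.3985, e^0.26=1.2969, e^-2.93=0.0534
Sum = 10.141
Softmax = [0.0303, 0.7972, 0.0393, 0.1279, 0.0053]
p[2] = 0.3985/10.141 = 0.0393

0.0393


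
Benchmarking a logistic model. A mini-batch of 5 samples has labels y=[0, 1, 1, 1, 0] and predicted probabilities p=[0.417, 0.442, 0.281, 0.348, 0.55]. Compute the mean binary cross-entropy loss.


L[0] = -ln(1-0.417) = -ln(0.583) = 0.5396
L[1] = -ln(0.442) = 0.8164
L[2] = -ln(0.281) = 1.2694
L[3] = -ln(0.348) = 1.0556
L[4] = -ln(1-0.55) = -ln(0.45) = 0.7985
mean = (0.5396 + 0.8164 + 1.2694 + 1.0556 + 0.7985)/5 = 0.8959

0.8959


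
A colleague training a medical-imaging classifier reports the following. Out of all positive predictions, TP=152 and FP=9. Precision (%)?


Precision = TP/(TP+FP)
= 152/(152+9)
= 152/161 = 94.41%

94.41%


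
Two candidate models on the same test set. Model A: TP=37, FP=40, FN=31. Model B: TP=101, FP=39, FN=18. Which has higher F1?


Model A: P=37/77=0.4805, R=37/68=0.5441, F1=2PR/(P+R)=2TP/(2TP+FP+FN)=74/145=0.5103
Model B: P=101/140=0.7214, R=101/119=0.8487, F1=2PR/(P+R)=2TP/(2TP+FP+FN)=202/259=0.7799
0.5103 < 0.7799 → Model B

Model B


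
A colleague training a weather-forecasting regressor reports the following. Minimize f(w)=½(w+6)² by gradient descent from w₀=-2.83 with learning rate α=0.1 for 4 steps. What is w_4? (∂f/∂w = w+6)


step 1: grad = -2.83+6 = 3.17; w = -2.83 - 0.1·(3.17) = -3.147
step 2: grad = -3.147+6 = 2.853; w = -3.147 - 0.1·(2.853) = -3.4323
step 3: grad = -3.4323+6 = 2.5677; w = -3.4323 - 0.1·(2.5677) = -3.68907
step 4: grad = -3.68907+6 = 2.31093; w = -3.68907 - 0.1·(2.31093) = -3.920163

-3.920163


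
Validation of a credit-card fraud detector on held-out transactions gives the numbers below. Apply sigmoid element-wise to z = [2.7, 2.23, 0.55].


σ(2.7) = 1/(1+e^-2.7) = 0.937
σ(2.23) = 1/(1+e^-2.23) = 0.9029
σ(0.55) = 1/(1+e^-0.55) = 0.6341
result = [0.937, 0.9029, 0.6341]

[0.937, 0.9029, 0.6341]


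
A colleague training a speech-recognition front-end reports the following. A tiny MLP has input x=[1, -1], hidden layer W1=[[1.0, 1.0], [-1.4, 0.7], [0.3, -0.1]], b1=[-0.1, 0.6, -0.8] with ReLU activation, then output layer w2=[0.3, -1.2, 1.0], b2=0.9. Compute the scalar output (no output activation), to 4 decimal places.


z1[0] = (1.0)·(1) + (1.0)·(-1) - 0.1 = -0.1
z1[1] = (-1.4)·(1) + (0.7)·(-1) + 0.6 = -1.5
z1[2] = (0.3)·(1) + (-0.1)·(-1) - 0.8 = -0.4
h = ReLU(z1) = [0.0, 0.0, 0.0]
output = (0.3)·(0.0) + (-1.2)·(0.0) + (1.0)·(0.0) + 0.9 = 0.9

0.9


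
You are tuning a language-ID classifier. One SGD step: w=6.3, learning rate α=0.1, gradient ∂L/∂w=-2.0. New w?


w_new = w - α·∇
= 6.3 - 0.1·-2.0
= 6.3 + 0.2
= 6.5

6.5


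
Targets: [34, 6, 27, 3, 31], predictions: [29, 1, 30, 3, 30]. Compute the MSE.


Squared errors: (34-29)²=25, (6-1)²=25, (27-30)²=9, (3-3)²=0, (31-30)²=1
Sum = 60
MSE = 60/5 = 12

12


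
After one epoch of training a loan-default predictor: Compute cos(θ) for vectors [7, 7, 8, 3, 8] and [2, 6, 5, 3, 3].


A·B = 7·2 + 7·6 + 8·5 + 3·3 + 8·3 = 129
‖A‖ = √235 = 15.3297, ‖B‖ = √83 = 9.1104
cos = 129/(√235·√83) = 129/√19505 = 0.9237

0.9237


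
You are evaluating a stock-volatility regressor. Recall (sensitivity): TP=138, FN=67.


Recall = TP/(TP+FN)
= 138/(138+67)
= 138/205 = 67.32%

67.32%


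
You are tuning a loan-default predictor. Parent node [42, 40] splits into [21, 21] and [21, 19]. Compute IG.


Parent = [42, 40], H_parent = 0.9996
H_left = 1 (n=42), H_right = 0.9982 (n=40)
H_children = (42/82)·1 + (40/82)·0.9982 = 0.9991
IG = 0.9996 - 0.9991 = 0.0005

0.0005


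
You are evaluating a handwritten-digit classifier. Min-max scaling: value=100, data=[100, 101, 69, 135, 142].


min=69, max=142
(100-69)/(142-69) = 31/73 = 0.4247

0.4247


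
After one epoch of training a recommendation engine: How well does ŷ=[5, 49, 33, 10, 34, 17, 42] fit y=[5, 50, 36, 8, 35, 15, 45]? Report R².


ȳ = 27.7143
SS_res = Σ(y-ŷ)² = 28
SS_tot = Σ(y-ȳ)² = 1983.43
R² = 1 - SS_res/SS_tot = 1 - 0.0141 = 0.9859

0.9859


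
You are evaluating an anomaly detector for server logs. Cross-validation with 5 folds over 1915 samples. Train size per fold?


Fold size = 1915/5 = 383
Training per fold = 1915 - 383 = 1532

1532


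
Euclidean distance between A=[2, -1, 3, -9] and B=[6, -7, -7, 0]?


d = √((2-6)² + (-1+ 7)² + (3+ 7)² + (-9-0)²)
  = √(16 + 36 + 100 + 81)
  = √233 = 15.2643

15.2643


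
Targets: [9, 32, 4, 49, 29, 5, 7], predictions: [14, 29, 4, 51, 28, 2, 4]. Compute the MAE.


Absolute errors: |9-14|=5, |32-29|=3, |4-4|=0, |49-51|=2, |29-28|=1, |5-2|=3, |7-4|=3
Sum = 17
MAE = 17/7 = 17/7

17/7


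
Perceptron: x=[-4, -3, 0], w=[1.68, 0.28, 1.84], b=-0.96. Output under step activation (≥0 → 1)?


z = (-4)·(1.68) + (-3)·(0.28) + (0)·(1.84) - 0.96
  = -8.52
step(z) = 0 (z<0)

0


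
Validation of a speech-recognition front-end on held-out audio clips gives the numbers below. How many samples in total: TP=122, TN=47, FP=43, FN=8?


Total = TP + TN + FP + FN
= 122 + 47 + 43 + 8
= 220
(Predicted positive: 165, predicted negative: 55)

220


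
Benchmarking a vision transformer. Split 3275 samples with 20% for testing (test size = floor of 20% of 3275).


Test = ⌊3275·20/100⌋ = 655
Train = 3275 - 655 = 2620

Train: 2620, Test: 655


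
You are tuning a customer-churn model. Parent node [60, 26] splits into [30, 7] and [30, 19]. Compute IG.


Parent = [60, 26], H_parent = 0.8841
H_left = 0.6998 (n=37), H_right = 0.9633 (n=49)
H_children = (37/86)·0.6998 + (49/86)·0.9633 = 0.8499
IG = 0.8841 - 0.8499 = 0.0342

0.0342


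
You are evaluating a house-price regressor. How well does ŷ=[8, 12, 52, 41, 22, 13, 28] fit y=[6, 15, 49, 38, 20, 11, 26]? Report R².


ȳ = 23.5714
SS_res = Σ(y-ŷ)² = 43
SS_tot = Σ(y-ȳ)² = 1413.71
R² = 1 - SS_res/SS_tot = 1 - 0.0304 = 0.9696

0.9696


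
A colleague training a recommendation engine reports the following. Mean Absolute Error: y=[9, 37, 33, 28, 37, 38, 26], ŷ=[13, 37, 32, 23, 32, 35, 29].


Absolute errors: |9-13|=4, |37-37|=0, |33-32|=1, |28-23|=5, |37-32|=5, |38-35|=3, |26-29|=3
Sum = 21
MAE = 21/7 = 3

3
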